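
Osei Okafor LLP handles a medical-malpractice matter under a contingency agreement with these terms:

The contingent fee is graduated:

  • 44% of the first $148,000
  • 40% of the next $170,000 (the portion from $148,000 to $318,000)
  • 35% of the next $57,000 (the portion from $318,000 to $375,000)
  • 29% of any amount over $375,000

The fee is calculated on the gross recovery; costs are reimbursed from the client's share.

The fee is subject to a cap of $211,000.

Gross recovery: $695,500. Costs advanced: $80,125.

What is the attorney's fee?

Fee base is the gross recovery, $695,500; costs are reimbursed separately.
First $148,000 at 44% = $65,120.00
Next $170,000 at 40% = $68,000.00
Next $57,000 at 35% = $19,950.00
Remaining $320,500 at 29% = $92,945.00
Fee: $65,120.00 + $68,000.00 + $19,950.00 + $92,945.00 = $246,015.00
$246,015.00 exceeds the $211,000 cap, so the fee is capped at $211,000.00.

$211,000.00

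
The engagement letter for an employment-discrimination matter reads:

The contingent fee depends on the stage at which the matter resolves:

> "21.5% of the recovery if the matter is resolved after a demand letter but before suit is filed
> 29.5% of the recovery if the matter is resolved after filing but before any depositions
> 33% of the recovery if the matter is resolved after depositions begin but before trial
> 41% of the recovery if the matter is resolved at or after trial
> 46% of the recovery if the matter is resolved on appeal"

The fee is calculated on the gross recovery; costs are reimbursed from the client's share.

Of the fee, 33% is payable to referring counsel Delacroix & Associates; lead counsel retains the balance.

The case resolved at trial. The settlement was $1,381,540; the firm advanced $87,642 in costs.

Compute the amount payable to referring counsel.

Fee base is the gross recovery, $1,381,540; costs are reimbursed separately.
The matter resolved at trial, so the 41% rate applies.
$1,381,540 × 41% = $566,431.40
Referral share: 33% of $566,431.40 = $186,922.36; lead counsel retains $566,431.40 − $186,922.36 = $379,509.04.

$186,922.36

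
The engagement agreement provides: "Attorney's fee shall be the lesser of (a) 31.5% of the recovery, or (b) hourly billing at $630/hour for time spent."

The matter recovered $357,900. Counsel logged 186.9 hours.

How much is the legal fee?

(a) 31.5% of $357,900 = $112,738.50
(b) 186.9 × $630 = $117,747.00
The lesser is (a): $112,738.50.

$112,738.50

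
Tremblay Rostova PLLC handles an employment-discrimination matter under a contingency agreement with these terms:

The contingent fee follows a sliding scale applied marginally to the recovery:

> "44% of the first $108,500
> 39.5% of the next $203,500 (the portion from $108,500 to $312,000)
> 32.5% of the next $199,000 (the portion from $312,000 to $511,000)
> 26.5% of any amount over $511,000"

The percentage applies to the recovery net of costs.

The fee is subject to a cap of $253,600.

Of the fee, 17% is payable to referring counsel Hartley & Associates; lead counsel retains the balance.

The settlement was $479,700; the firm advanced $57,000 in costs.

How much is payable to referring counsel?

$27,897.00

Fee base (net of costs): $479,700 − $57,000 = $422,700
First $108,500 at 44% = $47,740.00
Next $203,500 at 39.5% = $80,382.50
Remaining $110,700 at 32.5% = $35,977.50
Fee: $47,740.00 + $80,382.50 + $35,977.50 = $164,100.00
$164,100.00 is under the $253,600 cap.
Referral share: 17% of $164,100.00 = $27,897.00; lead counsel retains $164,100.00 − $27,897.00 = $136,203.00.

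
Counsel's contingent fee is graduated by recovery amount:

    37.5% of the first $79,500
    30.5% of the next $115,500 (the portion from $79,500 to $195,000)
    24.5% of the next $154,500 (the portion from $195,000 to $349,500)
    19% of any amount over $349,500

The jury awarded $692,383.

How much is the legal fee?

$168,040.27

First $79,500 at 37.5% = $29,812.50
Next $115,500 at 30.5% = $35,227.50
Next $154,500 at 24.5% = $37,852.50
Remaining $342,883 at 19% = $65,147.77
Fee: $29,812.50 + $35,227.50 + $37,852.50 + $65,147.77 = $168,040.27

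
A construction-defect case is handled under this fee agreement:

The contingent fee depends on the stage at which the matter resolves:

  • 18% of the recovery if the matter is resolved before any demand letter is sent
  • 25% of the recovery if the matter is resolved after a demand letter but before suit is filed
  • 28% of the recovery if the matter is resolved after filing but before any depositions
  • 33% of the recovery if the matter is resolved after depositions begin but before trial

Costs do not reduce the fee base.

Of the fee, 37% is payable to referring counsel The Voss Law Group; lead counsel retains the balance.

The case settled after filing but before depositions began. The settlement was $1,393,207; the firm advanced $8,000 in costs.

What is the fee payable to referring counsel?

Fee base is the gross recovery, $1,393,207; costs are reimbursed separately.
The matter settled after filing but before depositions began, so the 28% rate applies.
$1,393,207 × 28% = $390,097.96
Referral share: 37% of $390,097.96 = $144,336.25; lead counsel retains $390,097.96 − $144,336.25 = $245,761.71.

$144,336.25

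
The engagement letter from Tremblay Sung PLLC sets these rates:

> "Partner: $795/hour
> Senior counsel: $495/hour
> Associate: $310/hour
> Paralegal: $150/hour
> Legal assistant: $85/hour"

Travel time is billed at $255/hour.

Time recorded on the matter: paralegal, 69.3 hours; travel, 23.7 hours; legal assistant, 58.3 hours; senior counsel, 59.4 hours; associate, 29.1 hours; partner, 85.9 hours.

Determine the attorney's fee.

Partner: 85.9 × $795 = $68,290.50
Senior counsel: 59.4 × $495 = $29,403.00
Associate: 29.1 × $310 = $9,021.00
Paralegal: 69.3 × $150 = $10,395.00
Legal assistant: 58.3 × $85 = $4,955.50
Subtotal: $68,290.50 + $29,403.00 + $9,021.00 + $10,395.00 + $4,955.50 = $122,065.00
Travel: 23.7 × $255 = $6,043.50
Total: $122,065.00 + $6,043.50 = $128,108.50

$128,108.50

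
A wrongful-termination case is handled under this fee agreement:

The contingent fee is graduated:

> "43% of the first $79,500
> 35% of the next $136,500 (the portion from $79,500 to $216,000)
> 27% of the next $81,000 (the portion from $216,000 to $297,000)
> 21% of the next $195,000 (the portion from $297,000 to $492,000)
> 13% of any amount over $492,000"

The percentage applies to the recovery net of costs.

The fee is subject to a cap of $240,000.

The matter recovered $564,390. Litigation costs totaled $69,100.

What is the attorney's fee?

$145,207.70

Fee base (net of costs): $564,390 − $69,100 = $495,290
First $79,500 at 43% = $34,185.00
Next $136,500 at 35% = $47,775.00
Next $81,000 at 27% = $21,870.00
Next $195,000 at 21% = $40,950.00
Remaining $3,290 at 13% = $427.70
Fee: $34,185.00 + $47,775.00 + $21,870.00 + $40,950.00 + $427.70 = $145,207.70
$145,207.70 is under the $240,000 cap.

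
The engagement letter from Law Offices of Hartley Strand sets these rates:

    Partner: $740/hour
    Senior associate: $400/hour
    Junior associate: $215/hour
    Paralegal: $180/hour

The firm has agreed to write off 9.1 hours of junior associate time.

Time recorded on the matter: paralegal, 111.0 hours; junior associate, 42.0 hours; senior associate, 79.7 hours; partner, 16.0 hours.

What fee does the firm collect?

Partner: 16.0 × $740 = $11,840.00
Senior associate: 79.7 × $400 = $31,880.00
Junior associate: 42.0 × $215 = $9,030.00
Paralegal: 111.0 × $180 = $19,980.00
Subtotal: $72,730.00
Write-off: 9.1 × $215 = $1,956.50
Total: $72,730.00 − $1,956.50 = $70,773.50

$70,773.50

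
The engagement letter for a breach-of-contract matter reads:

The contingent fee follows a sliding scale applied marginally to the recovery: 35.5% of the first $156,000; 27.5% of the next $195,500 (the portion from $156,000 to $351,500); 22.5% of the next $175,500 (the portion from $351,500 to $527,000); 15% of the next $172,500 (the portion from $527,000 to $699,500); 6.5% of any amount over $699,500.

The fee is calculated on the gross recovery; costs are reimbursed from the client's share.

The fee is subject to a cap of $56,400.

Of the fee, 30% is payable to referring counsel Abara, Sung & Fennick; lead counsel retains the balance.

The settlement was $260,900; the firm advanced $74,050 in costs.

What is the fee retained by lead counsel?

$39,480.00

Fee base is the gross recovery, $260,900; costs are reimbursed separately.
First $156,000 at 35.5% = $55,380.00
Remaining $104,900 at 27.5% = $28,847.50
Fee: $55,380.00 + $28,847.50 = $84,227.50
$84,227.50 exceeds the $56,400 cap, so the fee is capped at $56,400.00.
Referral share: 30% of $56,400.00 = $16,920.00; lead counsel retains $56,400.00 − $16,920.00 = $39,480.00.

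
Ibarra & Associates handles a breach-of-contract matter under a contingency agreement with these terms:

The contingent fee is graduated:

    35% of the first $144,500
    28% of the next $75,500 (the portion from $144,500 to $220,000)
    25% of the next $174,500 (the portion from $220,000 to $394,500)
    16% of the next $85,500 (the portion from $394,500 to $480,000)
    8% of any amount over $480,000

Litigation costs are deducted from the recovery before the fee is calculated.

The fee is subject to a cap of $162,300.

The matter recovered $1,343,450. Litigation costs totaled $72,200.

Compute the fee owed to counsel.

Fee base (net of costs): $1,343,450 − $72,200 = $1,271,250
First $144,500 at 35% = $50,575.00
Next $75,500 at 28% = $21,140.00
Next $174,500 at 25% = $43,625.00
Next $85,500 at 16% = $13,680.00
Remaining $791,250 at 8% = $63,300.00
Fee: $50,575.00 + $21,140.00 + $43,625.00 + $13,680.00 + $63,300.00 = $192,320.00
$192,320.00 exceeds the $162,300 cap, so the fee is capped at $162,300.00.

$162,300.00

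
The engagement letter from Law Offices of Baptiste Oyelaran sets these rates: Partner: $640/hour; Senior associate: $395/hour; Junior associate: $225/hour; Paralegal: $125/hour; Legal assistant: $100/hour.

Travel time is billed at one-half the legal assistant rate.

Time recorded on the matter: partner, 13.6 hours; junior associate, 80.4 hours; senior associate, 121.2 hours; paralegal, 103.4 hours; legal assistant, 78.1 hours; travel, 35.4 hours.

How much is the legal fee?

Partner: 13.6 × $640 = $8,704.00
Senior associate: 121.2 × $395 = $47,874.00
Junior associate: 80.4 × $225 = $18,090.00
Paralegal: 103.4 × $125 = $12,925.00
Legal assistant: 78.1 × $100 = $7,810.00
Subtotal: $8,704.00 + $47,874.00 + $18,090.00 + $12,925.00 + $7,810.00 = $95,403.00
Travel: 35.4 × ($100 ÷ 2) = 35.4 × $50.00 = $1,770.00
Total: $95,403.00 + $1,770.00 = $97,173.00

$97,173.00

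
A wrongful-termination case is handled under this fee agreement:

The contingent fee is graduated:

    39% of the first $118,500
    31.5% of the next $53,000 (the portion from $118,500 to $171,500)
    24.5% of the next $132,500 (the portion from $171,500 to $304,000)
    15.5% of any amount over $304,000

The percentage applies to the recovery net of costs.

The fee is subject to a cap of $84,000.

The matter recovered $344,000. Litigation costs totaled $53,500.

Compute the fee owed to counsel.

$84,000.00

Fee base (net of costs): $344,000 − $53,500 = $290,500
First $118,500 at 39% = $46,215.00
Next $53,000 at 31.5% = $16,695.00
Remaining $119,000 at 24.5% = $29,155.00
Fee: $46,215.00 + $16,695.00 + $29,155.00 = $92,065.00
$92,065.00 exceeds the $84,000 cap, so the fee is capped at $84,000.00.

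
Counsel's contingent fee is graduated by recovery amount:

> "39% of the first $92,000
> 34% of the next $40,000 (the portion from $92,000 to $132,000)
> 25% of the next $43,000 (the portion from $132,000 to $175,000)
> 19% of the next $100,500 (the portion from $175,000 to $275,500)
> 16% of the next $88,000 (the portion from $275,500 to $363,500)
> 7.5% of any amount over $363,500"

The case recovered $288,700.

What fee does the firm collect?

$81,437.00

First $92,000 at 39% = $35,880.00
Next $40,000 at 34% = $13,600.00
Next $43,000 at 25% = $10,750.00
Next $100,500 at 19% = $19,095.00
Remaining $13,200 at 16% = $2,112.00
Fee: $35,880.00 + $13,600.00 + $10,750.00 + $19,095.00 + $2,112.00 = $81,437.00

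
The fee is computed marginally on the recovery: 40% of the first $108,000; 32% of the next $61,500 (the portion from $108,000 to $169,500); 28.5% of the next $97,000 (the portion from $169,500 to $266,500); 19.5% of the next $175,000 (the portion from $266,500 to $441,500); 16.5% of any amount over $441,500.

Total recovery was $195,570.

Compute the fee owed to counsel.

$70,309.95

First $108,000 at 40% = $43,200.00
Next $61,500 at 32% = $19,680.00
Remaining $26,070 at 28.5% = $7,429.95
Fee: $43,200.00 + $19,680.00 + $7,429.95 = $70,309.95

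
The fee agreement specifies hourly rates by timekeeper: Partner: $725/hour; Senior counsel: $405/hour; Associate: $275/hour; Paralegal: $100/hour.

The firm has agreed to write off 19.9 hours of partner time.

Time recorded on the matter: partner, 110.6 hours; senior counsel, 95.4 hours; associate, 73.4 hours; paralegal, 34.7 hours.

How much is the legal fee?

$128,049.50

Partner: 110.6 × $725 = $80,185.00
Senior counsel: 95.4 × $405 = $38,637.00
Associate: 73.4 × $275 = $20,185.00
Paralegal: 34.7 × $100 = $3,470.00
Subtotal: $142,477.00
Write-off: 19.9 × $725 = $14,427.50
Total: $142,477.00 − $14,427.50 = $128,049.50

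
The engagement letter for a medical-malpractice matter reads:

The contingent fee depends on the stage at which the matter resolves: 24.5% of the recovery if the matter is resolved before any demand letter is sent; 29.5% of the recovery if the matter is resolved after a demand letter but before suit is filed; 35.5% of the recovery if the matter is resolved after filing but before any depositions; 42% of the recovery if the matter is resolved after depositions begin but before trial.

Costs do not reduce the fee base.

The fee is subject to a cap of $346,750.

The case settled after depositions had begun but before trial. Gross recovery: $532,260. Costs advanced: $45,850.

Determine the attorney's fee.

$223,549.20

Fee base is the gross recovery, $532,260; costs are reimbursed separately.
The matter settled after depositions had begun but before trial, so the 42% rate applies.
$532,260 × 42% = $223,549.20
$223,549.20 is under the $346,750 cap.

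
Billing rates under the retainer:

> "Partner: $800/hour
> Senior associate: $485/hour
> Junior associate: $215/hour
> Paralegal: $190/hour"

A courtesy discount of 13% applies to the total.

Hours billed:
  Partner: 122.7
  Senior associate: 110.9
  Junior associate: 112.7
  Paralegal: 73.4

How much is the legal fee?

Partner: 122.7 × $800 = $98,160.00
Senior associate: 110.9 × $485 = $53,786.50
Junior associate: 112.7 × $215 = $24,230.50
Paralegal: 73.4 × $190 = $13,946.00
Subtotal: $190,123.00
Less 13% discount: −$24,715.99
Total: $190,123.00 − $24,715.99 = $165,407.01

$165,407.01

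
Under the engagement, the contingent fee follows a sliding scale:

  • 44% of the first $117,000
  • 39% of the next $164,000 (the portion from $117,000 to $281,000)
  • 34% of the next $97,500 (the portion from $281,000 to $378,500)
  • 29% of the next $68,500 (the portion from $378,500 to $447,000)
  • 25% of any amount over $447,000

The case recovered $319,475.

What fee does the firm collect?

$128,521.50

First $117,000 at 44% = $51,480.00
Next $164,000 at 39% = $63,960.00
Remaining $38,475 at 34% = $13,081.50
Fee: $51,480.00 + $63,960.00 + $13,081.50 = $128,521.50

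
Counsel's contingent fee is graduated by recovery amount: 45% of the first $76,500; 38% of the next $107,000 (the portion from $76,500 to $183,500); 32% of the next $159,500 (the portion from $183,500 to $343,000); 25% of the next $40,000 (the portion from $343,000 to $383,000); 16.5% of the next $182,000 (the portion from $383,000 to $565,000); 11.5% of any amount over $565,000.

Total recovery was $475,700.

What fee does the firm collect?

$151,420.50

First $76,500 at 45% = $34,425.00
Next $107,000 at 38% = $40,660.00
Next $159,500 at 32% = $51,040.00
Next $40,000 at 25% = $10,000.00
Remaining $92,700 at 16.5% = $15,295.50
Fee: $34,425.00 + $40,660.00 + $51,040.00 + $10,000.00 + $15,295.50 = $151,420.50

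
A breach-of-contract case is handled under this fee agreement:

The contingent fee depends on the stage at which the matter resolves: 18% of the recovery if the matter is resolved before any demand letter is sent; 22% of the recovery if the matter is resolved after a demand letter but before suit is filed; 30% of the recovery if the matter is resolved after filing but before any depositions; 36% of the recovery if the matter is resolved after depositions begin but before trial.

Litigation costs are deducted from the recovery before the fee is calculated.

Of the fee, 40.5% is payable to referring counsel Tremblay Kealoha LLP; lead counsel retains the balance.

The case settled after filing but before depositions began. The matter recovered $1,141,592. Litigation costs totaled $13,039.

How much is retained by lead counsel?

$201,446.71

Fee base (net of costs): $1,141,592 − $13,039 = $1,128,553
The matter settled after filing but before depositions began, so the 30% rate applies.
$1,128,553 × 30% = $338,565.90
Referral share: 40.5% of $338,565.90 = $137,119.19; lead counsel retains $338,565.90 − $137,119.19 = $201,446.71.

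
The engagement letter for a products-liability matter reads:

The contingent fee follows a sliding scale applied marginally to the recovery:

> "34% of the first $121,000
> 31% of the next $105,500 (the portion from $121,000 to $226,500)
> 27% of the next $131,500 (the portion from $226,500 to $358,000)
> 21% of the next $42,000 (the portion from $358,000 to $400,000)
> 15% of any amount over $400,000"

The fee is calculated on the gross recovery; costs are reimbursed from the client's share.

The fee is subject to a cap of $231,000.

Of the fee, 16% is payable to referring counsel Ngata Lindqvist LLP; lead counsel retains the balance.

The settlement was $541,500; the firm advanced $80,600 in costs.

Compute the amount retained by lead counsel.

$117,091.80

Fee base is the gross recovery, $541,500; costs are reimbursed separately.
First $121,000 at 34% = $41,140.00
Next $105,500 at 31% = $32,705.00
Next $131,500 at 27% = $35,505.00
Next $42,000 at 21% = $8,820.00
Remaining $141,500 at 15% = $21,225.00
Fee: $41,140.00 + $32,705.00 + $35,505.00 + $8,820.00 + $21,225.00 = $139,395.00
$139,395.00 is under the $231,000 cap.
Referral share: 16% of $139,395.00 = $22,303.20; lead counsel retains $139,395.00 − $22,303.20 = $117,091.80.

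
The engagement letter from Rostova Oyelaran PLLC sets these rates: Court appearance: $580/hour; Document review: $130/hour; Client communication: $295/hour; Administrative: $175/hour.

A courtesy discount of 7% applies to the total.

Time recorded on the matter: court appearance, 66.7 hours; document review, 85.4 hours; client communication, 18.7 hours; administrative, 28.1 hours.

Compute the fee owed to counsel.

$56,006.46

Court appearance: 66.7 × $580 = $38,686.00
Document review: 85.4 × $130 = $11,102.00
Client communication: 18.7 × $295 = $5,516.50
Administrative: 28.1 × $175 = $4,917.50
Subtotal: $60,222.00
Less 7% discount: −$4,215.54
Total: $60,222.00 − $4,215.54 = $56,006.46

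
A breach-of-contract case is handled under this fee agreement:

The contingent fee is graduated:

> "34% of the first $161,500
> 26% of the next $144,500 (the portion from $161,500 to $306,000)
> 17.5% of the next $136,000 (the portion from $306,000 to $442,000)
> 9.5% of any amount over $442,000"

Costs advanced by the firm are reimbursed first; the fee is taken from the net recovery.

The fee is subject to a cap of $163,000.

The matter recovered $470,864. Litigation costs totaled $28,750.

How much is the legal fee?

$116,290.83

Fee base (net of costs): $470,864 − $28,750 = $442,114
First $161,500 at 34% = $54,910.00
Next $144,500 at 26% = $37,570.00
Next $136,000 at 17.5% = $23,800.00
Remaining $114 at 9.5% = $10.83
Fee: $54,910.00 + $37,570.00 + $23,800.00 + $10.83 = $116,290.83
$116,290.83 is under the $163,000 cap.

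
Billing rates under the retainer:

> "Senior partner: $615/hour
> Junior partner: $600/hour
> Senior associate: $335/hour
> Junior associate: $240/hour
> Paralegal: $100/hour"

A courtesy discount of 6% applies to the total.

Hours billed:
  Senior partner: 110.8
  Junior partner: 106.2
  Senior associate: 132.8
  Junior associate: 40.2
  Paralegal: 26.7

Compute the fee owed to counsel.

Senior partner: 110.8 × $615 = $68,142.00
Junior partner: 106.2 × $600 = $63,720.00
Senior associate: 132.8 × $335 = $44,488.00
Junior associate: 40.2 × $240 = $9,648.00
Paralegal: 26.7 × $100 = $2,670.00
Subtotal: $188,668.00
Less 6% discount: −$11,320.08
Total: $188,668.00 − $11,320.08 = $177,347.92

$177,347.92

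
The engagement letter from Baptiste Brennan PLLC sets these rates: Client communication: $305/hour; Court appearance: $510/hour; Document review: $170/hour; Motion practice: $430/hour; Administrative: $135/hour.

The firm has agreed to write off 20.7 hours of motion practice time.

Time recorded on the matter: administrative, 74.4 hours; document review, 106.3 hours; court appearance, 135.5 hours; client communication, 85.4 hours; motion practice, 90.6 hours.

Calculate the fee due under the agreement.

Client communication: 85.4 × $305 = $26,047.00
Court appearance: 135.5 × $510 = $69,105.00
Document review: 106.3 × $170 = $18,071.00
Motion practice: 90.6 × $430 = $38,958.00
Administrative: 74.4 × $135 = $10,044.00
Subtotal: $162,225.00
Write-off: 20.7 × $430 = $8,901.00
Total: $162,225.00 − $8,901.00 = $153,324.00

$153,324.00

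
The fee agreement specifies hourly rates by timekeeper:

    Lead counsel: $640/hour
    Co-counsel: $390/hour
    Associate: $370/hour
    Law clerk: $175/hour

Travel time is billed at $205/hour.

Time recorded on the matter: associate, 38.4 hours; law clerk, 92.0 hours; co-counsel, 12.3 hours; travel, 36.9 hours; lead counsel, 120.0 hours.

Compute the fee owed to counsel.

Lead counsel: 120.0 × $640 = $76,800.00
Co-counsel: 12.3 × $390 = $4,797.00
Associate: 38.4 × $370 = $14,208.00
Law clerk: 92.0 × $175 = $16,100.00
Subtotal: $76,800.00 + $4,797.00 + $14,208.00 + $16,100.00 = $111,905.00
Travel: 36.9 × $205 = $7,564.50
Total: $111,905.00 + $7,564.50 = $119,469.50

$119,469.50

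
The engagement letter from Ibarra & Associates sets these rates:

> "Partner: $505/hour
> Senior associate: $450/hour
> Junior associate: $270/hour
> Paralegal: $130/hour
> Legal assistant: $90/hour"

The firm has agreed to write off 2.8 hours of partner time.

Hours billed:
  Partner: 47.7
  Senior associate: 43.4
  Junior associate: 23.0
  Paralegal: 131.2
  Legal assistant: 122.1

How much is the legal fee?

$76,459.50

Partner: 47.7 × $505 = $24,088.50
Senior associate: 43.4 × $450 = $19,530.00
Junior associate: 23.0 × $270 = $6,210.00
Paralegal: 131.2 × $130 = $17,056.00
Legal assistant: 122.1 × $90 = $10,989.00
Subtotal: $77,873.50
Write-off: 2.8 × $505 = $1,414.00
Total: $77,873.50 − $1,414.00 = $76,459.50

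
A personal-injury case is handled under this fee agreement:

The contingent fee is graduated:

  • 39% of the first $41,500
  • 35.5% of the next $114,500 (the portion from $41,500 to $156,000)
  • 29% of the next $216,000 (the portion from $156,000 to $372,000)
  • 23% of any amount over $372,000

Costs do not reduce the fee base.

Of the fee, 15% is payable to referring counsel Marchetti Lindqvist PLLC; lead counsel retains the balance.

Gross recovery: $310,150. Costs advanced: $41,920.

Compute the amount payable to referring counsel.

$15,230.40

Fee base is the gross recovery, $310,150; costs are reimbursed separately.
First $41,500 at 39% = $16,185.00
Next $114,500 at 35.5% = $40,647.50
Remaining $154,150 at 29% = $44,703.50
Fee: $16,185.00 + $40,647.50 + $44,703.50 = $101,536.00
Referral share: 15% of $101,536.00 = $15,230.40; lead counsel retains $101,536.00 − $15,230.40 = $86,305.60.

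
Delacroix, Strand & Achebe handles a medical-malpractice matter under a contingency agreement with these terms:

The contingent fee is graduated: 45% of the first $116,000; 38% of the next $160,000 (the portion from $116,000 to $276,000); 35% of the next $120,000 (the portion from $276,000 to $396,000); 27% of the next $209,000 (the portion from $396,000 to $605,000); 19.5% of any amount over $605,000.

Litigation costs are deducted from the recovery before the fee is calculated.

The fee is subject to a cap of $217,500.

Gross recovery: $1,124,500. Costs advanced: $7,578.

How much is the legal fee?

$217,500.00

Fee base (net of costs): $1,124,500 − $7,578 = $1,116,922
First $116,000 at 45% = $52,200.00
Next $160,000 at 38% = $60,800.00
Next $120,000 at 35% = $42,000.00
Next $209,000 at 27% = $56,430.00
Remaining $511,922 at 19.5% = $99,824.79
Fee: $52,200.00 + $60,800.00 + $42,000.00 + $56,430.00 + $99,824.79 = $311,254.79
$311,254.79 exceeds the $217,500 cap, so the fee is capped at $217,500.00.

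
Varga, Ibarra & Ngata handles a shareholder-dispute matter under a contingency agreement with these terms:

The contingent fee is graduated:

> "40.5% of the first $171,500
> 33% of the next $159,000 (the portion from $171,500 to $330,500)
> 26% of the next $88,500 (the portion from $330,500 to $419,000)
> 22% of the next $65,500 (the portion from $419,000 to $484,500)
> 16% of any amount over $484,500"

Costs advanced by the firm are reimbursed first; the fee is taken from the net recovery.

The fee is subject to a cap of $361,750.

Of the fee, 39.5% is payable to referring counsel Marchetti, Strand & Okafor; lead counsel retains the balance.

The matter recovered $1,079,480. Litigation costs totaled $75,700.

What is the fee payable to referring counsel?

$95,760.76

Fee base (net of costs): $1,079,480 − $75,700 = $1,003,780
First $171,500 at 40.5% = $69,457.50
Next $159,000 at 33% = $52,470.00
Next $88,500 at 26% = $23,010.00
Next $65,500 at 22% = $14,410.00
Remaining $519,280 at 16% = $83,084.80
Fee: $69,457.50 + $52,470.00 + $23,010.00 + $14,410.00 + $83,084.80 = $242,432.30
$242,432.30 is under the $361,750 cap.
Referral share: 39.5% of $242,432.30 = $95,760.76; lead counsel retains $242,432.30 − $95,760.76 = $146,671.54.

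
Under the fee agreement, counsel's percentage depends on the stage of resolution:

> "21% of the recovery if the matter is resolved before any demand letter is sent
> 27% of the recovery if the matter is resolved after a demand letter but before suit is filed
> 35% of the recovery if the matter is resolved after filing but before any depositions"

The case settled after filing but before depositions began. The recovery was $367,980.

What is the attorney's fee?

$128,793.00

The matter settled after filing but before depositions began, so the 35% rate applies.
$367,980 × 35% = $128,793.00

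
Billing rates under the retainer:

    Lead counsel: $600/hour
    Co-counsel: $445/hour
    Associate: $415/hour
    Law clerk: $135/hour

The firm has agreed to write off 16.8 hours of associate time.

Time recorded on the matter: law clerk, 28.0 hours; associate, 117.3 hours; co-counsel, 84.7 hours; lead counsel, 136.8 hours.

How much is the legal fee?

$165,259.00

Lead counsel: 136.8 × $600 = $82,080.00
Co-counsel: 84.7 × $445 = $37,691.50
Associate: 117.3 × $415 = $48,679.50
Law clerk: 28.0 × $135 = $3,780.00
Subtotal: $172,231.00
Write-off: 16.8 × $415 = $6,972.00
Total: $172,231.00 − $6,972.00 = $165,259.00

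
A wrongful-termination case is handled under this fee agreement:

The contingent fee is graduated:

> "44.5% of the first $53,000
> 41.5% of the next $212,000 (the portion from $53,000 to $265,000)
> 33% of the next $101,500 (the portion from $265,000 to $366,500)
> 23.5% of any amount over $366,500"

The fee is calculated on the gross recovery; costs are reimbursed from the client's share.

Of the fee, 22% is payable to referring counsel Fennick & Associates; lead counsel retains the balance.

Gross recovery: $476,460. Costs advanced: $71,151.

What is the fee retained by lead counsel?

$133,302.47

Fee base is the gross recovery, $476,460; costs are reimbursed separately.
First $53,000 at 44.5% = $23,585.00
Next $212,000 at 41.5% = $87,980.00
Next $101,500 at 33% = $33,495.00
Remaining $109,960 at 23.5% = $25,840.60
Fee: $23,585.00 + $87,980.00 + $33,495.00 + $25,840.60 = $170,900.60
Referral share: 22% of $170,900.60 = $37,598.13; lead counsel retains $170,900.60 − $37,598.13 = $133,302.47.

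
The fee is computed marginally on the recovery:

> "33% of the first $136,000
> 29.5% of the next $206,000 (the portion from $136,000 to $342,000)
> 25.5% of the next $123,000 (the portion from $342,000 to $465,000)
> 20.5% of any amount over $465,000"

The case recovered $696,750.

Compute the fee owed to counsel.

First $136,000 at 33% = $44,880.00
Next $206,000 at 29.5% = $60,770.00
Next $123,000 at 25.5% = $31,365.00
Remaining $231,750 at 20.5% = $47,508.75
Fee: $44,880.00 + $60,770.00 + $31,365.00 + $47,508.75 = $184,523.75

$184,523.75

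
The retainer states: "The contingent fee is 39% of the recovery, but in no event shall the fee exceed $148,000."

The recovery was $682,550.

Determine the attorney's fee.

39% of $682,550 = $266,194.50
That exceeds the $148,000 cap, so the fee is capped at $148,000.

$148,000.00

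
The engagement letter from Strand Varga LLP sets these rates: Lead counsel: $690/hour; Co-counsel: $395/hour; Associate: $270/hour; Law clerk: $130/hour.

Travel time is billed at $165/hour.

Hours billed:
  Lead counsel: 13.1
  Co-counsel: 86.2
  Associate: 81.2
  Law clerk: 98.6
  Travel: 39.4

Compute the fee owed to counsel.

$84,331.00

Lead counsel: 13.1 × $690 = $9,039.00
Co-counsel: 86.2 × $395 = $34,049.00
Associate: 81.2 × $270 = $21,924.00
Law clerk: 98.6 × $130 = $12,818.00
Subtotal: $9,039.00 + $34,049.00 + $21,924.00 + $12,818.00 = $77,830.00
Travel: 39.4 × $165 = $6,501.00
Total: $77,830.00 + $6,501.00 = $84,331.00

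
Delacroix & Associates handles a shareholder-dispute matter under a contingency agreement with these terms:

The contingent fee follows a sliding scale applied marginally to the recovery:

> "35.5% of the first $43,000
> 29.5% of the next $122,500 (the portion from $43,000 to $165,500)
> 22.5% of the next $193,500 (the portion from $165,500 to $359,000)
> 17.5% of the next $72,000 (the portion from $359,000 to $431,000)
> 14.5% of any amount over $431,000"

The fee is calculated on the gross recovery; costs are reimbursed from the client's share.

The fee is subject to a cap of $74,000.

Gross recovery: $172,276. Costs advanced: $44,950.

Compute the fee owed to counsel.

Fee base is the gross recovery, $172,276; costs are reimbursed separately.
First $43,000 at 35.5% = $15,265.00
Next $122,500 at 29.5% = $36,137.50
Remaining $6,776 at 22.5% = $1,524.60
Fee: $15,265.00 + $36,137.50 + $1,524.60 = $52,927.10
$52,927.10 is under the $74,000 cap.

$52,927.10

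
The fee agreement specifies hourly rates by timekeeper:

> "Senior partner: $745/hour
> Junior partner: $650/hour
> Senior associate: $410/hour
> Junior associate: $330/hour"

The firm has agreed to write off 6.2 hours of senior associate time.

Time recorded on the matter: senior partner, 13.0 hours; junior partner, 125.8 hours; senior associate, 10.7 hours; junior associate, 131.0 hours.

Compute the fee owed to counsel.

Senior partner: 13.0 × $745 = $9,685.00
Junior partner: 125.8 × $650 = $81,770.00
Senior associate: 10.7 × $410 = $4,387.00
Junior associate: 131.0 × $330 = $43,230.00
Subtotal: $139,072.00
Write-off: 6.2 × $410 = $2,542.00
Total: $139,072.00 − $2,542.00 = $136,530.00

$136,530.00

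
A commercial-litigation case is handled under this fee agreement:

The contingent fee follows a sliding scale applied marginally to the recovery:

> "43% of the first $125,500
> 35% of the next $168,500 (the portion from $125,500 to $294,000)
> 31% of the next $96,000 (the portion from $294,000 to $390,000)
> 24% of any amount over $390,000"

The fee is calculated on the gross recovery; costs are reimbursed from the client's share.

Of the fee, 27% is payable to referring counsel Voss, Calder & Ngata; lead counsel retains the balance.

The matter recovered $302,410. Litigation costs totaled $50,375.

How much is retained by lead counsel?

Fee base is the gross recovery, $302,410; costs are reimbursed separately.
First $125,500 at 43% = $53,965.00
Next $168,500 at 35% = $58,975.00
Remaining $8,410 at 31% = $2,607.10
Fee: $53,965.00 + $58,975.00 + $2,607.10 = $115,547.10
Referral share: 27% of $115,547.10 = $31,197.72; lead counsel retains $115,547.10 − $31,197.72 = $84,349.38.

$84,349.38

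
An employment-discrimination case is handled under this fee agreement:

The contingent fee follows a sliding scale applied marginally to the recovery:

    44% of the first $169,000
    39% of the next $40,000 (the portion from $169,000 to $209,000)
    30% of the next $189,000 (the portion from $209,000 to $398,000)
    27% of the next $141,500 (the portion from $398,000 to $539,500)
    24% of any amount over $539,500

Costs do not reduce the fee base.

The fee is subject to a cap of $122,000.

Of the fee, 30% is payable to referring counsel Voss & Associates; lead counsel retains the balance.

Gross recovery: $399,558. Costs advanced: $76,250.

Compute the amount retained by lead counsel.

$85,400.00

Fee base is the gross recovery, $399,558; costs are reimbursed separately.
First $169,000 at 44% = $74,360.00
Next $40,000 at 39% = $15,600.00
Next $189,000 at 30% = $56,700.00
Remaining $1,558 at 27% = $420.66
Fee: $74,360.00 + $15,600.00 + $56,700.00 + $420.66 = $147,080.66
$147,080.66 exceeds the $122,000 cap, so the fee is capped at $122,000.00.
Referral share: 30% of $122,000.00 = $36,600.00; lead counsel retains $122,000.00 − $36,600.00 = $85,400.00.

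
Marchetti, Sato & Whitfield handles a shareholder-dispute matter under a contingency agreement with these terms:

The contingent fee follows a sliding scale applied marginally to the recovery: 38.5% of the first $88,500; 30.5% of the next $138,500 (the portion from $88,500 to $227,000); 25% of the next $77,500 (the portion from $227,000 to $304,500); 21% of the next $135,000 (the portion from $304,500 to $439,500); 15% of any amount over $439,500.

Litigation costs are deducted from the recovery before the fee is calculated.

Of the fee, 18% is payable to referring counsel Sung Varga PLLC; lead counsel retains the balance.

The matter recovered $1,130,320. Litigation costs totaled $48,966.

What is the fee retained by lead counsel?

Fee base (net of costs): $1,130,320 − $48,966 = $1,081,354
First $88,500 at 38.5% = $34,072.50
Next $138,500 at 30.5% = $42,242.50
Next $77,500 at 25% = $19,375.00
Next $135,000 at 21% = $28,350.00
Remaining $641,854 at 15% = $96,278.10
Fee: $34,072.50 + $42,242.50 + $19,375.00 + $28,350.00 + $96,278.10 = $220,318.10
Referral share: 18% of $220,318.10 = $39,657.26; lead counsel retains $220,318.10 − $39,657.26 = $180,660.84.

$180,660.84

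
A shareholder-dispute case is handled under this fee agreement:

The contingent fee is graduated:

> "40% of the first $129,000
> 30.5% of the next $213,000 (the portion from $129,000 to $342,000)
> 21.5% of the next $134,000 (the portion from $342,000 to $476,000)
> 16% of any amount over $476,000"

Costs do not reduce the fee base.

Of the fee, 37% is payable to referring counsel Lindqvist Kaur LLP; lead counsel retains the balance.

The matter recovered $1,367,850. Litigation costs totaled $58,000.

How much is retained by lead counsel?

Fee base is the gross recovery, $1,367,850; costs are reimbursed separately.
First $129,000 at 40% = $51,600.00
Next $213,000 at 30.5% = $64,965.00
Next $134,000 at 21.5% = $28,810.00
Remaining $891,850 at 16% = $142,696.00
Fee: $51,600.00 + $64,965.00 + $28,810.00 + $142,696.00 = $288,071.00
Referral share: 37% of $288,071.00 = $106,586.27; lead counsel retains $288,071.00 − $106,586.27 = $181,484.73.

$181,484.73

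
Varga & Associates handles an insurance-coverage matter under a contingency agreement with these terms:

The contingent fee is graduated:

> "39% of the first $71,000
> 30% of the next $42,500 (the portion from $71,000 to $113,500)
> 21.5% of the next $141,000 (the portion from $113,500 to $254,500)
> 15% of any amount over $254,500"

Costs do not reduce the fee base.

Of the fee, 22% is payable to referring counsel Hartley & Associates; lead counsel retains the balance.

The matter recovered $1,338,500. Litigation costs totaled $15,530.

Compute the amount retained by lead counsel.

$182,016.90

Fee base is the gross recovery, $1,338,500; costs are reimbursed separately.
First $71,000 at 39% = $27,690.00
Next $42,500 at 30% = $12,750.00
Next $141,000 at 21.5% = $30,315.00
Remaining $1,084,000 at 15% = $162,600.00
Fee: $27,690.00 + $12,750.00 + $30,315.00 + $162,600.00 = $233,355.00
Referral share: 22% of $233,355.00 = $51,338.10; lead counsel retains $233,355.00 − $51,338.10 = $182,016.90.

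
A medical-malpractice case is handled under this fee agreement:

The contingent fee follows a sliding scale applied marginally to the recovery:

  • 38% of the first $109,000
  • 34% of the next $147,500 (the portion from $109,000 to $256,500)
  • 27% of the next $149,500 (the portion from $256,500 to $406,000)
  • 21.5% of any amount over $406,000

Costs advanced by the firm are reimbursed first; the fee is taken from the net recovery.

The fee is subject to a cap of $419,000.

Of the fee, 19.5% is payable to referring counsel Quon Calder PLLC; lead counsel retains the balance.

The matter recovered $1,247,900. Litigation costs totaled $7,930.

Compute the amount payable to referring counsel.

$60,691.52

Fee base (net of costs): $1,247,900 − $7,930 = $1,239,970
First $109,000 at 38% = $41,420.00
Next $147,500 at 34% = $50,150.00
Next $149,500 at 27% = $40,365.00
Remaining $833,970 at 21.5% = $179,303.55
Fee: $41,420.00 + $50,150.00 + $40,365.00 + $179,303.55 = $311,238.55
$311,238.55 is under the $419,000 cap.
Referral share: 19.5% of $311,238.55 = $60,691.52; lead counsel retains $311,238.55 − $60,691.52 = $250,547.03.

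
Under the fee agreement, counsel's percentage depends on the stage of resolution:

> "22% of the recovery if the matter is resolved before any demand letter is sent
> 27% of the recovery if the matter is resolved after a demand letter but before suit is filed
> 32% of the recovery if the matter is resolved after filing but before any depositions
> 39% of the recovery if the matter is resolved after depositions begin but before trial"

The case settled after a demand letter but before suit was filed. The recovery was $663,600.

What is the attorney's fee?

$179,172.00

The matter settled after a demand letter but before suit was filed, so the 27% rate applies.
$663,600 × 27% = $179,172.00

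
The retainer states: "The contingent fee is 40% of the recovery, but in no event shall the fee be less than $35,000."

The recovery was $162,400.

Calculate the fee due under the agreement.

40% of $162,400 = $64,960.00
That exceeds the $35,000 minimum.

$64,960.00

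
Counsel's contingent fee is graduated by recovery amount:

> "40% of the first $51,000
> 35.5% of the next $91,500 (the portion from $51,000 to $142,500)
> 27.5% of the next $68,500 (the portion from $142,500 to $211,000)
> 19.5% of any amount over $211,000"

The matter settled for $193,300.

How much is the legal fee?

First $51,000 at 40% = $20,400.00
Next $91,500 at 35.5% = $32,482.50
Remaining $50,800 at 27.5% = $13,970.00
Fee: $20,400.00 + $32,482.50 + $13,970.00 = $66,852.50

$66,852.50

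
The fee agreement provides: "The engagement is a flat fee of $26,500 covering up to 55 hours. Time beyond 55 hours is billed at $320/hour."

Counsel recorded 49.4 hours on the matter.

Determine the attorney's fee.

49.4 hours is within the 55-hour scope; only the flat fee applies.

$26,500.00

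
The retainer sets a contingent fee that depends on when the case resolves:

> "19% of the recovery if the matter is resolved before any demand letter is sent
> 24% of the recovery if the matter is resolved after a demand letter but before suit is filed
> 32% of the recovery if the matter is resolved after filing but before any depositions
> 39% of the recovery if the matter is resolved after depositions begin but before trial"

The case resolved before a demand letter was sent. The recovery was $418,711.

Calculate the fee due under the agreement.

The matter resolved before a demand letter was sent, so the 19% rate applies.
$418,711 × 19% = $79,555.09

$79,555.09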